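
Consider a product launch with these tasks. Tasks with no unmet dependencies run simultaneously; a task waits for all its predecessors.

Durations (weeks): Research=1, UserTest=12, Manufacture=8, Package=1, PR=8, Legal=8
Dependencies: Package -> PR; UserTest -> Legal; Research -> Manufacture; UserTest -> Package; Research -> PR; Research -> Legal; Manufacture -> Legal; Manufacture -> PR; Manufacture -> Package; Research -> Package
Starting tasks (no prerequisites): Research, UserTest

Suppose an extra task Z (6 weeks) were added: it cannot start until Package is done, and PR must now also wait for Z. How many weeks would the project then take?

Originally the project takes 21 weeks.
With Z inserted, PR now waits for max(Package, Research, Manufacture, Z).
New critical path: UserTest→Package→Z→PR = 12+1+6+8 = 27 ⇒ 27 weeks.

27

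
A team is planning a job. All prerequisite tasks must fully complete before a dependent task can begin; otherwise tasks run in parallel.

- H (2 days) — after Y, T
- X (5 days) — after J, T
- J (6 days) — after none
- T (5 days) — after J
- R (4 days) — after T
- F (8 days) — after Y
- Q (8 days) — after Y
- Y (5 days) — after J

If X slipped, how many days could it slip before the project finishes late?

3

The longest chain is J→Y→F = 6+5+8 = 19; overall finish 19 days.
X finishes as early as 16 and must finish by 19.
Slack of X = 14 − 11 = 3 days.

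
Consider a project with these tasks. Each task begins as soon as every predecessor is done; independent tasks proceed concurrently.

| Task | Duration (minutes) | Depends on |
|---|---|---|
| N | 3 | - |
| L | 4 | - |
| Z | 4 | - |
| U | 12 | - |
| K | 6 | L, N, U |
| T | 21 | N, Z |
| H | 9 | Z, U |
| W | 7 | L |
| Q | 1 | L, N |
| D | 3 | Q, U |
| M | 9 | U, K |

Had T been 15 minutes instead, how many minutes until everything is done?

Actual critical path: U→K→M = 12+6+9 = 27 ⇒ 27 minutes.
T has 2 minutes of float (longest path through it is 25).
The critical path is still U→K→M; finish is now 27 minutes.

27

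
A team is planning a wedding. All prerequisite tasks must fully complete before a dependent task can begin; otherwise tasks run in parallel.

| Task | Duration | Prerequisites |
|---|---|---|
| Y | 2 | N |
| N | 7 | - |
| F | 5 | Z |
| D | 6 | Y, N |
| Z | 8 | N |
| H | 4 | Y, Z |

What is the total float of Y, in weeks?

The longest chain is N→Z→F = 7+8+5 = 20; overall finish 20 weeks.
The longest chain containing Y totals 15 weeks.
Slack of Y = 12 − 7 = 5 weeks.

5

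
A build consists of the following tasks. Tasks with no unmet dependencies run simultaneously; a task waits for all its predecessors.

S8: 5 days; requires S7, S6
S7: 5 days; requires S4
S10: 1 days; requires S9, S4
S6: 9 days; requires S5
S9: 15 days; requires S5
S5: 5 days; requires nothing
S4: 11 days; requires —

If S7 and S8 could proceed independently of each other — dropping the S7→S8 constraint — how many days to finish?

Original critical path: S4→S7→S8 = 11+5+5 = 21 ⇒ 21 days.
Without S7→S8, S8's earliest start moves from 16 to 14.
New critical path: S5→S9→S10 = 5+15+1 = 21 ⇒ 21 days.

21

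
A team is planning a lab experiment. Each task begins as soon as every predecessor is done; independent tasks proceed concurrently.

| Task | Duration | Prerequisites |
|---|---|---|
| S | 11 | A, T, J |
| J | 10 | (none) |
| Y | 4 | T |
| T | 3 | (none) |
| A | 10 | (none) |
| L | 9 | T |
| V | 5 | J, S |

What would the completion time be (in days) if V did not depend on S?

21

Original critical path: A→S→V = 10+11+5 = 26 ⇒ 26 days.
Without S→V, V's earliest start moves from 21 to 10.
The longest chain is now A→S = 10+11 = 21, so the project takes 21 days.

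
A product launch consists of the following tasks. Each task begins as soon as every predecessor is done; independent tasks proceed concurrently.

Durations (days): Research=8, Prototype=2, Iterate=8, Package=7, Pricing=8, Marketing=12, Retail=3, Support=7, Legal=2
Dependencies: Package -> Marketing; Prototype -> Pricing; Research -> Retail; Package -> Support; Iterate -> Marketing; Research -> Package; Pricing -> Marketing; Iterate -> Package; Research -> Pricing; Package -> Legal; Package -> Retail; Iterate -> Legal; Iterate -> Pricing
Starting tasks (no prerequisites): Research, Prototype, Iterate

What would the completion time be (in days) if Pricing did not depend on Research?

28

With the dependency in place, Research→Pricing→Marketing = 8+8+12 = 28 sets the finish at 28 days.
Dropping Research→Pricing doesn't change Pricing's earliest start (8); another predecessor still binds.
New critical path: Iterate→Pricing→Marketing = 8+8+12 = 28 ⇒ 28 days.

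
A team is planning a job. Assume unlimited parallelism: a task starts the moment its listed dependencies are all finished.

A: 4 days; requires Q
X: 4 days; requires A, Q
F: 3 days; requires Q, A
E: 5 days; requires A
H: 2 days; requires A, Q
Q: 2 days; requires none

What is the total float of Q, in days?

0

The longest chain is Q→A→E = 2+4+5 = 11; overall finish 11 days.
The longest chain containing Q totals 11 days.
Float = 11 − 11 = 0.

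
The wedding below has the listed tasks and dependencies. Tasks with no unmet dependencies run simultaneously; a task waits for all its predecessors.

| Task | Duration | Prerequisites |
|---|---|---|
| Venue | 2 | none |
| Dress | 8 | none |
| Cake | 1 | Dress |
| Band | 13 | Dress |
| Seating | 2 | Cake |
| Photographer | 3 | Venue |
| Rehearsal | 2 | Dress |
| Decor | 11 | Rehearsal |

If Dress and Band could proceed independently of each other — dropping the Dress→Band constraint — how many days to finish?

21

Original critical path: Dress→Band = 8+13 = 21 ⇒ 21 days.
Without Dress→Band, Band's earliest start moves from 8 to 0.
The longest chain is now Dress→Rehearsal→Decor = 8+2+11 = 21, so the project takes 21 days.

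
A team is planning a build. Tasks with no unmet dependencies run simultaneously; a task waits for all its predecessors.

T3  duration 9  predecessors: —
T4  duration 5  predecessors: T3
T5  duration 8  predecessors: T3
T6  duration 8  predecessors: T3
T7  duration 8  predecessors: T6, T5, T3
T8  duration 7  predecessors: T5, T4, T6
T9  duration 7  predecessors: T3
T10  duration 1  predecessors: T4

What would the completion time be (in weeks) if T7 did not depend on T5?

With the dependency in place, T3→T5→T7 = 9+8+8 = 25 sets the finish at 25 weeks.
Dropping T5→T7 doesn't change T7's earliest start (17); another predecessor still binds.
The longest chain is now T3→T6→T7 = 9+8+8 = 25, so the plan takes 25 weeks.

25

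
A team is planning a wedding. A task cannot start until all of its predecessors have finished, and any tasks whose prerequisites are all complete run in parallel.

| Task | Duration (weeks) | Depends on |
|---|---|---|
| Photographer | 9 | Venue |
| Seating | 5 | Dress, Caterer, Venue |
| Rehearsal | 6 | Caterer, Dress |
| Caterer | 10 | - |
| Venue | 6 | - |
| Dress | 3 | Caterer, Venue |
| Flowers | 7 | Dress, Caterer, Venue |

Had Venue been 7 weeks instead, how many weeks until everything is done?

Baseline: Caterer→Dress→Flowers = 10+3+7 = 20 → 20 weeks.
Venue has 4 weeks of float (longest path through it is 16).
No other chain overtakes it, so the finish is 20 weeks.

20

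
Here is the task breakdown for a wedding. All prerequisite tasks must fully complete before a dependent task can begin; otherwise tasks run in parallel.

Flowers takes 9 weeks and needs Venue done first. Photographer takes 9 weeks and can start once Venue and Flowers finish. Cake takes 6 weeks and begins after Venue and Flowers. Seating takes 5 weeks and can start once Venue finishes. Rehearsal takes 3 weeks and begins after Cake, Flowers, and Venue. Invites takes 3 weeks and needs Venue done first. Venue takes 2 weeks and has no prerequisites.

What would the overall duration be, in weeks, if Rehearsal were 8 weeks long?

25

As given, the longest chain is Venue→Flowers→Cake→Rehearsal = 2+9+6+3 = 20, so the finish is 20 weeks.
Rehearsal lies on that path, so at 8 weeks the path becomes 25 weeks.
That remains the longest chain; total 25 weeks.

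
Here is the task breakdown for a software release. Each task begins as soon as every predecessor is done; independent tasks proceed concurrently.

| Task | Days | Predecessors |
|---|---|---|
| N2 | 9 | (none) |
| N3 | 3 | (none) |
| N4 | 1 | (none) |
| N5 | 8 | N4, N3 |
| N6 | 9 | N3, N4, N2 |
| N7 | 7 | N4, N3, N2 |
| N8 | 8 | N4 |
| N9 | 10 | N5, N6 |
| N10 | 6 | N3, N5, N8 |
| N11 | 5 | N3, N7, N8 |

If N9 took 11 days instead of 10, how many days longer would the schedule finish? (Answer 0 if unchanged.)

1

Critical path before the change: N2→N6→N9 = 9+9+10 = 28 giving 28 days.
N9 is on the critical path; changing it to 11 makes that path 29 days.
That remains the longest chain; total 29 days.
Change in finish: 29 − 28 = +1 days.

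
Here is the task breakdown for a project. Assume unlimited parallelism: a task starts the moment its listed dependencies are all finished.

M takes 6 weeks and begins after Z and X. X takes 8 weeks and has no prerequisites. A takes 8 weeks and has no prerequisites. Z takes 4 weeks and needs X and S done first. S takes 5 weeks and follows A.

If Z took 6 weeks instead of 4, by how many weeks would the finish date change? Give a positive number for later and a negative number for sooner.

Critical path before the change: A→S→Z→M = 8+5+4+6 = 23 giving 23 weeks.
Since Z is critical, the +2 change carries straight to that chain (now 25 weeks).
That remains the longest chain; total 25 weeks.
Change in finish: 25 − 23 = +2 weeks.

2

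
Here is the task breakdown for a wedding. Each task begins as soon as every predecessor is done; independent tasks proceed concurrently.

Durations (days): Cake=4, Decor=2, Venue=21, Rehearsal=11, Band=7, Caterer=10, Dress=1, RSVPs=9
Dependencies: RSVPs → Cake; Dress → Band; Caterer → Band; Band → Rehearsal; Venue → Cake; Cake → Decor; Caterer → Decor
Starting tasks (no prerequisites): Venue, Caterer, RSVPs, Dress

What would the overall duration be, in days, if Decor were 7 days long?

Actual critical path: Caterer→Band→Rehearsal = 10+7+11 = 28 ⇒ 28 days.
The longest path through Decor is only 27 days, so Decor has float 1.
Now Venue→Cake→Decor = 21+4+7 = 32 is longest, so the finish becomes 32 days.

32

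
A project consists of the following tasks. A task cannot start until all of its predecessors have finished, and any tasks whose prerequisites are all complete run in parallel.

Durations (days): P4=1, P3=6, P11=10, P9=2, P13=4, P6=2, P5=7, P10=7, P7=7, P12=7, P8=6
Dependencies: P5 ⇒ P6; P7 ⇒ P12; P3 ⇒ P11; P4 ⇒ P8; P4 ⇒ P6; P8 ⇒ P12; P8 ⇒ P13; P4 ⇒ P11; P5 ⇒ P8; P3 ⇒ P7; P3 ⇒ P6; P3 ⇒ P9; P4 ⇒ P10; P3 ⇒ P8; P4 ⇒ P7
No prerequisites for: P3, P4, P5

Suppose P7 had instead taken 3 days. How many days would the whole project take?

Baseline: P3→P7→P12 = 6+7+7 = 20 → 20 days.
P7 lies on that path, so at 3 days the path becomes 16 days.
The binding chain switches to P5→P8→P12 = 7+6+7 = 20; finish 20 days.

20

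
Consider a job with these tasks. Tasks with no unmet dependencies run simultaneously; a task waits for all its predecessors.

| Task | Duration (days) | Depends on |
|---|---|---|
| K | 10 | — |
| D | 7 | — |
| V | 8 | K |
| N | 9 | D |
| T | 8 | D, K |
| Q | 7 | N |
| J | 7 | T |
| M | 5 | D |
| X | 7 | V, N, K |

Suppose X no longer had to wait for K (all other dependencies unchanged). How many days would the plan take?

25

With the dependency in place, K→V→X = 10+8+7 = 25 sets the finish at 25 days.
Dropping K→X doesn't change X's earliest start (18); another predecessor still binds.
After: K→V→X = 10+8+7 = 25 → 25 days.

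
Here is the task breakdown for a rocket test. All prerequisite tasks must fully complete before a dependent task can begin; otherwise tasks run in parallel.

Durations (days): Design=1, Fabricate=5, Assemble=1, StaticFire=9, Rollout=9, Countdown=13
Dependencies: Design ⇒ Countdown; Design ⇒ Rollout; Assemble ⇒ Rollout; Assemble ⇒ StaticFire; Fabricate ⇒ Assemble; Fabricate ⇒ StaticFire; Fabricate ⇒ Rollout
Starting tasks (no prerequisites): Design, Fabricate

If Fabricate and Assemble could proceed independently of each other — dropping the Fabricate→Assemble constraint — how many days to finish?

14

Before: longest chain Fabricate→Assemble→StaticFire = 5+1+9 = 15, finish 15.
Without Fabricate→Assemble, Assemble's earliest start moves from 5 to 0.
New critical path: Design→Countdown = 1+13 = 14 ⇒ 14 days.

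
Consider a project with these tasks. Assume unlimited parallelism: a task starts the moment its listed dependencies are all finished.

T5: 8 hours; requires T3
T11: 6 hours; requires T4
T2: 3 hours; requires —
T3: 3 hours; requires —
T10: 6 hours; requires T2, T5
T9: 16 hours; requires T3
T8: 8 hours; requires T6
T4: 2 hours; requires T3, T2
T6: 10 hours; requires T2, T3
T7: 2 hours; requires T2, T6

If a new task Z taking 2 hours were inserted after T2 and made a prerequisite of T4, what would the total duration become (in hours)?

Originally the plan takes 21 hours.
With Z inserted, T4 now waits for max(T3, T2, Z).
New critical path: T2→T6→T8 = 3+10+8 = 21 ⇒ 21 hours.

21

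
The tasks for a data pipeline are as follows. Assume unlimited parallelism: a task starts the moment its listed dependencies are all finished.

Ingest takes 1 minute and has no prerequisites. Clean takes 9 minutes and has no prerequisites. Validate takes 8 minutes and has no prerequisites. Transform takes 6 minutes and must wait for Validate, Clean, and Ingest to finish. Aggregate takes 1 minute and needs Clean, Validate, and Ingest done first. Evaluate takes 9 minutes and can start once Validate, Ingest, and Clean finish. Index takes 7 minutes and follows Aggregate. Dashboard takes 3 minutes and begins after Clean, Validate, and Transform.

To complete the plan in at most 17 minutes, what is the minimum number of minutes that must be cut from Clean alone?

1

Current finish: 18 minutes; target: 17.
Clean is on every critical path, so each minute cut from Clean cuts the finish by one (this holds down to a finish of 17).
Need 18 − 17 = 1 minute off Clean → Clean becomes 8 minutes, finish becomes 17.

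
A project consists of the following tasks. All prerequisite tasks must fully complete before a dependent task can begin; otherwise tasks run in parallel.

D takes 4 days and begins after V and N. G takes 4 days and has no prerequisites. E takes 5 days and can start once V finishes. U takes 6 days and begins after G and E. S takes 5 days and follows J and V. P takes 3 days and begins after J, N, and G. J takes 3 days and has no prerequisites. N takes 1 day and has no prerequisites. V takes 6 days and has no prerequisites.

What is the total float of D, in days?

The longest chain is V→E→U = 6+5+6 = 17; overall finish 17 days.
D finishes as early as 10 and must finish by 17.
Float = 17 − 10 = 7.

7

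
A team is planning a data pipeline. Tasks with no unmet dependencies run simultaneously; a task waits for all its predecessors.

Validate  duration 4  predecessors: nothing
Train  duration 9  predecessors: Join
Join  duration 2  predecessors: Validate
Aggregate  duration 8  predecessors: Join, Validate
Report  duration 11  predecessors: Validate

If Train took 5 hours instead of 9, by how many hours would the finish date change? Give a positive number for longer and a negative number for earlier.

As given, the longest chain is Validate→Join→Train = 4+2+9 = 15, so the finish is 15 hours.
Train is on the critical path; changing it to 5 makes that path 11 hours.
New critical path: Validate→Report = 4+11 = 15 ⇒ 15 hours.
Change in finish: 15 − 15 = +0 hours.

0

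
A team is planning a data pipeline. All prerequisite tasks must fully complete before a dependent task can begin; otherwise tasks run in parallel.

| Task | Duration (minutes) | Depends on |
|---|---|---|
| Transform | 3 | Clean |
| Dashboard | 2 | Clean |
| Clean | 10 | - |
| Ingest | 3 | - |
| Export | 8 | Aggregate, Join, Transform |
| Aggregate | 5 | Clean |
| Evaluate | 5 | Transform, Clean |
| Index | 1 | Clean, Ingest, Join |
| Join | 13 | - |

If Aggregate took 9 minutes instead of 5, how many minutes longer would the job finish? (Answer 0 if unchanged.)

The binding path is Clean→Aggregate→Export = 10+5+8 = 23; finish at 23 minutes.
Aggregate is on the critical path; changing it to 9 makes that path 27 minutes.
No other chain overtakes it, so the finish is 27 minutes.
Change in finish: 27 − 23 = +4 minutes.

4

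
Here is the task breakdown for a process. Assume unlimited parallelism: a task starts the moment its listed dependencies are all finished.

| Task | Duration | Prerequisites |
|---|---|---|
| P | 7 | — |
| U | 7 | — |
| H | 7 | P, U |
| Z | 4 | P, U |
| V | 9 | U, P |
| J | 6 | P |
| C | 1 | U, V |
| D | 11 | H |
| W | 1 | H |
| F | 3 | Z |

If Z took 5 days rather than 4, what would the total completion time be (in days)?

25

As given, the longest chain is P→H→D = 7+7+11 = 25, so the finish is 25 days.
Z is off the critical path — its longest chain is 14 days, giving 11 of slack.
That remains the longest chain; total 25 days.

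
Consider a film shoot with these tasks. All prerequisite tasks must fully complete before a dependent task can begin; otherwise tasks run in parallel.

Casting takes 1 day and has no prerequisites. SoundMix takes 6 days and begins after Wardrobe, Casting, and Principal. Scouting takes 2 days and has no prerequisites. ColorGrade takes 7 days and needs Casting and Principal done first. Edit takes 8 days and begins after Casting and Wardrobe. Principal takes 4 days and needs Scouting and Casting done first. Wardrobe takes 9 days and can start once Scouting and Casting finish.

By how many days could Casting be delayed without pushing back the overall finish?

Scouting→Wardrobe→Edit = 2+9+8 = 19 sets the makespan at 19 days.
Longest path through Casting: 18 days (earliest finish 1, latest finish 2).
Float = 19 − 18 = 1.

1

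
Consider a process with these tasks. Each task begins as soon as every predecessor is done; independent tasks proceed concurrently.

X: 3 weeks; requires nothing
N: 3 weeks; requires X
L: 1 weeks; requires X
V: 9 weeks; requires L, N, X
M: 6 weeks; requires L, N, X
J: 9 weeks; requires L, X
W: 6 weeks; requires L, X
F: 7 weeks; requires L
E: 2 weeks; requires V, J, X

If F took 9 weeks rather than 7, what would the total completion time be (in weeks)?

As given, the longest chain is X→N→V→E = 3+3+9+2 = 17, so the finish is 17 weeks.
F is off the critical path — its longest chain is 11 weeks, giving 6 of slack.
The critical path is still X→N→V→E; finish is now 17 weeks.

17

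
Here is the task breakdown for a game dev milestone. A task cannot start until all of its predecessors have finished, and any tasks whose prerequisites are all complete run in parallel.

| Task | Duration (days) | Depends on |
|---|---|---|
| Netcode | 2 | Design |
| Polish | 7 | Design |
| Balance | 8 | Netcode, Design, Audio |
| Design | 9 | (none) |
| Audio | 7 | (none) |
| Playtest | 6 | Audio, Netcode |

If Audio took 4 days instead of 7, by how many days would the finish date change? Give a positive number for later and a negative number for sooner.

Critical path before the change: Design→Netcode→Balance = 9+2+8 = 19 giving 19 days.
The longest path through Audio is only 15 days, so Audio has float 4.
That remains the longest chain; total 19 days.
Change in finish: 19 − 19 = +0 days.

0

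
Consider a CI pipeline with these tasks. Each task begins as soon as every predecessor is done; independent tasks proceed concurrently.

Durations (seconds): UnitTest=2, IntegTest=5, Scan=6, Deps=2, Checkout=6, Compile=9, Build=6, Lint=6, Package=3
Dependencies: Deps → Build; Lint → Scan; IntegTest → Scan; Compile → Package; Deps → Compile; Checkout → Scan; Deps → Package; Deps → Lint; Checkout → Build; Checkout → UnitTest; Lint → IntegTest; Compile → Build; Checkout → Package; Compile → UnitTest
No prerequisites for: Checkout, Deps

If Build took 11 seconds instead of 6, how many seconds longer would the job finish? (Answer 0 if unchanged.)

Baseline: Deps→Lint→IntegTest→Scan = 2+6+5+6 = 19 → 19 seconds.
Build has 2 seconds of float (longest path through it is 17).
New critical path: Deps→Compile→Build = 2+9+11 = 22 ⇒ 22 seconds.
Change in finish: 22 − 19 = +3 seconds.

3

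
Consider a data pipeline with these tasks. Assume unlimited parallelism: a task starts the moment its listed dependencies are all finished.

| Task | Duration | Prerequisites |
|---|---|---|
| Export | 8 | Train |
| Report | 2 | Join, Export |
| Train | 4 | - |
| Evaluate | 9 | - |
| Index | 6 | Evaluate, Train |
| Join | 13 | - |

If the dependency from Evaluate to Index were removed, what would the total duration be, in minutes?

With the dependency in place, Join→Report = 13+2 = 15 sets the finish at 15 minutes.
Without Evaluate→Index, Index's earliest start moves from 9 to 4.
After: Join→Report = 13+2 = 15 → 15 minutes.

15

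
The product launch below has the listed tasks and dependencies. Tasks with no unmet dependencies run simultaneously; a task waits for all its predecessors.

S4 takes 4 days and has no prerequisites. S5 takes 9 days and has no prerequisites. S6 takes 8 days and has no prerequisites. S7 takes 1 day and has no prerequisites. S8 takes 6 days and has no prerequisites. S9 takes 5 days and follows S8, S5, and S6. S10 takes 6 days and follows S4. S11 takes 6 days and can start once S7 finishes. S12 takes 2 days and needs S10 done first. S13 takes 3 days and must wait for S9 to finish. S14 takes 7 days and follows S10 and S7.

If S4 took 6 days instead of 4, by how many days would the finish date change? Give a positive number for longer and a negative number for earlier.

2

Critical path before the change: S4→S10→S14 = 4+6+7 = 17 giving 17 days.
S4 lies on that path, so at 6 days the path becomes 19 days.
No other chain overtakes it, so the finish is 19 days.
Change in finish: 19 − 17 = +2 days.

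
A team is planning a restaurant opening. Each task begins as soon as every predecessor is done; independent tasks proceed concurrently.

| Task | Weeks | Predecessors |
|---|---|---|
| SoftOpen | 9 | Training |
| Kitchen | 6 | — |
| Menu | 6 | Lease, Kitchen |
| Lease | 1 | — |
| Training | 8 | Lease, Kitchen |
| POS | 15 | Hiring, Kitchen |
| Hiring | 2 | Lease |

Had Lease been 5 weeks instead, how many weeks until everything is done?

As given, the longest chain is Kitchen→Training→SoftOpen = 6+8+9 = 23, so the finish is 23 weeks.
The longest path through Lease is only 18 weeks, so Lease has float 5.
No other chain overtakes it, so the finish is 23 weeks.

23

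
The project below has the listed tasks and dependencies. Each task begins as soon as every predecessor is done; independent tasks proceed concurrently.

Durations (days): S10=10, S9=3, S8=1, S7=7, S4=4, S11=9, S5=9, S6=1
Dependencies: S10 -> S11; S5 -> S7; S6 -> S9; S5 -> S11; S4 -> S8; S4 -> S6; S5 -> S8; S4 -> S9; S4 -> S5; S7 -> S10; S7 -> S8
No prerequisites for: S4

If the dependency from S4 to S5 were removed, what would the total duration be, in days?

35

With the dependency in place, S4→S5→S7→S10→S11 = 4+9+7+10+9 = 39 sets the finish at 39 days.
Without S4→S5, S5's earliest start moves from 4 to 0.
After: S5→S7→S10→S11 = 9+7+10+9 = 35 → 35 days.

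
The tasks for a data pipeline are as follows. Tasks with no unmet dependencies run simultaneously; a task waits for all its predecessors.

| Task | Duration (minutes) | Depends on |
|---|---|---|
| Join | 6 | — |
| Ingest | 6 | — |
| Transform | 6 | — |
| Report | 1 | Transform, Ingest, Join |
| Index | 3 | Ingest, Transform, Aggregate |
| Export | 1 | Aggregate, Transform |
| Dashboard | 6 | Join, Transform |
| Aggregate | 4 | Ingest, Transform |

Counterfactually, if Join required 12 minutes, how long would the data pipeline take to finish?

18

The binding path is Ingest→Aggregate→Index = 6+4+3 = 13; finish at 13 minutes.
Join is off the critical path — its longest chain is 12 minutes, giving 1 of slack.
New critical path: Join→Dashboard = 12+6 = 18 ⇒ 18 minutes.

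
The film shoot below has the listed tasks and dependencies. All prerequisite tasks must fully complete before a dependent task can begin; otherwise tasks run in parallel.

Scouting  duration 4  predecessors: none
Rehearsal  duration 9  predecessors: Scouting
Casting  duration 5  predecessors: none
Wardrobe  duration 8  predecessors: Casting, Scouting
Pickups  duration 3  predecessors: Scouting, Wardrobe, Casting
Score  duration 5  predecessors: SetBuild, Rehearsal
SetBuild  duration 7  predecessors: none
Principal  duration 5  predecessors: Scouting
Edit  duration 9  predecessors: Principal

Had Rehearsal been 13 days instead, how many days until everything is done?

Critical path before the change: Scouting→Rehearsal→Score = 4+9+5 = 18 giving 18 days.
Since Rehearsal is critical, the +4 change carries straight to that chain (now 22 days).
That remains the longest chain; total 22 days.

22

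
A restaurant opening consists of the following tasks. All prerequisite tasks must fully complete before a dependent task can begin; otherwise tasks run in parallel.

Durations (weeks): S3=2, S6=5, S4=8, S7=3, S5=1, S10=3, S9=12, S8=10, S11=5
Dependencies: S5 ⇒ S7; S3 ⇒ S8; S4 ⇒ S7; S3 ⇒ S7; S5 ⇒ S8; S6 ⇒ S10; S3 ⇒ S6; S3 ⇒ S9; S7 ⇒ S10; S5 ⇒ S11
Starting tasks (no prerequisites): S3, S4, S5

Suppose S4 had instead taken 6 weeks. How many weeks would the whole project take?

The binding path is S4→S7→S10 = 8+3+3 = 14; finish at 14 weeks.
S4 lies on that path, so at 6 weeks the path becomes 12 weeks.
Now S3→S9 = 2+12 = 14 is longest, so the finish becomes 14 weeks.

14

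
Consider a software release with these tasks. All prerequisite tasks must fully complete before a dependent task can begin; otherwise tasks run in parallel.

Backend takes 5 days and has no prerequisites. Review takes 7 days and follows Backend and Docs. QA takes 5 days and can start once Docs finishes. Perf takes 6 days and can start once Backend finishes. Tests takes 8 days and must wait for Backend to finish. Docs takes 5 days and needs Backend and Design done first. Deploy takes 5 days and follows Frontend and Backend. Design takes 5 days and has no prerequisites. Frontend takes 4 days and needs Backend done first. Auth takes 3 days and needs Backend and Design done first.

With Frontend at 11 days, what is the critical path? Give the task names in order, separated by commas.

The binding path is Design→Docs→Review = 5+5+7 = 17; finish at 17 days.
Frontend has 3 days of float (longest path through it is 14).
The binding chain switches to Backend→Frontend→Deploy = 5+11+5 = 21; finish 21 days.

Backend, Frontend, Deploy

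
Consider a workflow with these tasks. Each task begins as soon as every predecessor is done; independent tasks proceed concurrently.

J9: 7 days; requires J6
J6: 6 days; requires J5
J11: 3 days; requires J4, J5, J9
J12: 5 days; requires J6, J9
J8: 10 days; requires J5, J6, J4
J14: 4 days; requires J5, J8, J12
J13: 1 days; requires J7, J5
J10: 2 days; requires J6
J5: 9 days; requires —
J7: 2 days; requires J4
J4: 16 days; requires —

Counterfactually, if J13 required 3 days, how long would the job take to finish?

31

The binding path is J5→J6→J9→J12→J14 = 9+6+7+5+4 = 31; finish at 31 days.
The longest path through J13 is only 19 days, so J13 has float 12.
The critical path is still J5→J6→J9→J12→J14; finish is now 31 days.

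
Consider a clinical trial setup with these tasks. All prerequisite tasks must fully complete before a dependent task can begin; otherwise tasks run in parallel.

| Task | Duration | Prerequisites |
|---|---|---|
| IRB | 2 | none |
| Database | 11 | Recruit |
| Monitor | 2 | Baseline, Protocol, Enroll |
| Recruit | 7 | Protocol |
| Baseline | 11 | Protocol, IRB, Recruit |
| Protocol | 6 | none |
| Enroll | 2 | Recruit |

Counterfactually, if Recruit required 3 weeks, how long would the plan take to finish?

22

Baseline: Protocol→Recruit→Baseline→Monitor = 6+7+11+2 = 26 → 26 weeks.
Recruit lies on that path, so at 3 weeks the path becomes 22 weeks.
No other chain overtakes it, so the finish is 22 weeks.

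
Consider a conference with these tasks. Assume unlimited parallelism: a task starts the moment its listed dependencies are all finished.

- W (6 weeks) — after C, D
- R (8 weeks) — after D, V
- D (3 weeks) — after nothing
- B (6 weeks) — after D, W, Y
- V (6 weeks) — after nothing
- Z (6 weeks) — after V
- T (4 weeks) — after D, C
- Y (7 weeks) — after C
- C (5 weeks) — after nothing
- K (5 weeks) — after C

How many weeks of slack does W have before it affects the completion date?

The longest chain is C→Y→B = 5+7+6 = 18; overall finish 18 weeks.
W finishes as early as 11 and must finish by 12.
So W can slip 12 − 11 = 1 week.

1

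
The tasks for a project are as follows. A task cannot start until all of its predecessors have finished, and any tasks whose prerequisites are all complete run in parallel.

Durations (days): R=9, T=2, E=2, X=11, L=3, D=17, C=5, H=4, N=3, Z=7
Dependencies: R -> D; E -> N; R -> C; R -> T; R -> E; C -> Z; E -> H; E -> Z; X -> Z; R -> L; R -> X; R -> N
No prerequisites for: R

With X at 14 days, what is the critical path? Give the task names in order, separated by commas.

The binding path is R→X→Z = 9+11+7 = 27; finish at 27 days.
X lies on that path, so at 14 days the path becomes 30 days.
That remains the longest chain; total 30 days.

R, X, Z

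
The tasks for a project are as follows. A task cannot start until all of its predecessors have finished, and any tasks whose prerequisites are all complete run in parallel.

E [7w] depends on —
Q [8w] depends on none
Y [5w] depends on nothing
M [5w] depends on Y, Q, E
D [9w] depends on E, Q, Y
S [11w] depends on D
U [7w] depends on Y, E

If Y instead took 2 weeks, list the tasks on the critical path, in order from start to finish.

Q, D, S

Baseline: Q→D→S = 8+9+11 = 28 → 28 weeks.
Y is off the critical path — its longest chain is 25 weeks, giving 3 of slack.
No other chain overtakes it, so the finish is 28 weeks.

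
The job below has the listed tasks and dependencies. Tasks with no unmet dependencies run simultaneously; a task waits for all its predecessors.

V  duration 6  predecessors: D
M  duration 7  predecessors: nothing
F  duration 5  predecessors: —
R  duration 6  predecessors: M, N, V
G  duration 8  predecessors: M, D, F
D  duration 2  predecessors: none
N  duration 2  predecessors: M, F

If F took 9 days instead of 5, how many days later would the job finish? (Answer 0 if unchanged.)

Baseline: M→N→R = 7+2+6 = 15 → 15 days.
F has 2 days of float (longest path through it is 13).
New critical path: F→N→R = 9+2+6 = 17 ⇒ 17 days.
Change in finish: 17 − 15 = +2 days.

2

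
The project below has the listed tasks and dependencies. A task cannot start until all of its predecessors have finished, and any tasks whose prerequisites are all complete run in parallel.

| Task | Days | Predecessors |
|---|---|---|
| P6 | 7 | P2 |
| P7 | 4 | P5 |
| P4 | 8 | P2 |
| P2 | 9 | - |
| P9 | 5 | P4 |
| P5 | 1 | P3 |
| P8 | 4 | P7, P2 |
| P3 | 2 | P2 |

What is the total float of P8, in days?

P2→P4→P9 = 9+8+5 = 22 sets the makespan at 22 days.
The longest chain containing P8 totals 20 days.
Slack of P8 = 18 − 16 = 2 days.

2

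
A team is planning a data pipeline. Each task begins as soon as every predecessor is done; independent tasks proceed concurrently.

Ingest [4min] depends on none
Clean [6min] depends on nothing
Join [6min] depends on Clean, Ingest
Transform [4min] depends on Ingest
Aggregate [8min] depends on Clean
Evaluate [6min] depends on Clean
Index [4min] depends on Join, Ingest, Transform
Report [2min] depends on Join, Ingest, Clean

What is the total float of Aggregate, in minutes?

The longest chain is Clean→Join→Index = 6+6+4 = 16; overall finish 16 minutes.
Longest path through Aggregate: 14 minutes (earliest finish 14, latest finish 16).
Float = 16 − 14 = 2.

2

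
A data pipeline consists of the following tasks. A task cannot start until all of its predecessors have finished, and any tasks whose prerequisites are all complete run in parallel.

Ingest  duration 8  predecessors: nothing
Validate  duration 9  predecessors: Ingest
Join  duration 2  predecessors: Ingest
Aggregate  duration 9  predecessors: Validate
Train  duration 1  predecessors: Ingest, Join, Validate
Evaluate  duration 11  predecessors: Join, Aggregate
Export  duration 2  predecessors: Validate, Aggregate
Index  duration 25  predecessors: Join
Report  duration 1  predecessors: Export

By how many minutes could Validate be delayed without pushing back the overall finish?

Critical path: Ingest→Validate→Aggregate→Evaluate = 8+9+9+11 = 37, so the finish is 37 minutes.
The longest chain containing Validate totals 37 minutes.
Float = 37 − 37 = 0.

0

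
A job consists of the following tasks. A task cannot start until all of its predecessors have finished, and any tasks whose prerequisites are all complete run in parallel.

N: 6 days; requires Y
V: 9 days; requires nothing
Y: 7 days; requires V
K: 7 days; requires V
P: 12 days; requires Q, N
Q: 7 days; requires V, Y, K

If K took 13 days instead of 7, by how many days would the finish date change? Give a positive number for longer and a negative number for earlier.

Baseline: V→K→Q→P = 9+7+7+12 = 35 → 35 days.
K lies on that path, so at 13 days the path becomes 41 days.
No other chain overtakes it, so the finish is 41 days.
Change in finish: 41 − 35 = +6 days.

6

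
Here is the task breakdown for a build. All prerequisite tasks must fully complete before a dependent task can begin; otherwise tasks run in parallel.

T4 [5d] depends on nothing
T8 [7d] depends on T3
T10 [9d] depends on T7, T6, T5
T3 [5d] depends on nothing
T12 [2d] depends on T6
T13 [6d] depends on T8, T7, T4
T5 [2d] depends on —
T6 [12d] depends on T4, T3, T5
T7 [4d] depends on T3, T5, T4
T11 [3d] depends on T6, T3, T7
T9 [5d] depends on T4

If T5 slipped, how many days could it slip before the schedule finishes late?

Critical path: T3→T6→T10 = 5+12+9 = 26, so the finish is 26 days.
Longest path through T5: 23 days (earliest finish 2, latest finish 5).
Float = 26 − 23 = 3.

3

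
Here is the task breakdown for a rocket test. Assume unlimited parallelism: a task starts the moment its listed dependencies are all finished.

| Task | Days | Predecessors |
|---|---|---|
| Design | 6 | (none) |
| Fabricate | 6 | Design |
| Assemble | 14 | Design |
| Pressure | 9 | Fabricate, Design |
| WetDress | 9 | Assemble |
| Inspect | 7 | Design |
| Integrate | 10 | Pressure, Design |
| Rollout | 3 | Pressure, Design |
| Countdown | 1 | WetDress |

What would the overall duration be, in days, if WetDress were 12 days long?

Baseline: Design→Fabricate→Pressure→Integrate = 6+6+9+10 = 31 → 31 days.
WetDress is off the critical path — its longest chain is 30 days, giving 1 of slack.
Now Design→Assemble→WetDress→Countdown = 6+14+12+1 = 33 is longest, so the finish becomes 33 days.

33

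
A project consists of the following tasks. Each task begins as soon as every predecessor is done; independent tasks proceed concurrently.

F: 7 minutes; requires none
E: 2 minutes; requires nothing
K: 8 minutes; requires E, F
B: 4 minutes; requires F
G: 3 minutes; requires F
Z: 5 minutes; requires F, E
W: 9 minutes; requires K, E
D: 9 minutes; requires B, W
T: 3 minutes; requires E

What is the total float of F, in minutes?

0

Critical path: F→K→W→D = 7+8+9+9 = 33, so the finish is 33 minutes.
The longest chain containing F totals 33 minutes.
So F can slip 7 − 7 = 0 minutes.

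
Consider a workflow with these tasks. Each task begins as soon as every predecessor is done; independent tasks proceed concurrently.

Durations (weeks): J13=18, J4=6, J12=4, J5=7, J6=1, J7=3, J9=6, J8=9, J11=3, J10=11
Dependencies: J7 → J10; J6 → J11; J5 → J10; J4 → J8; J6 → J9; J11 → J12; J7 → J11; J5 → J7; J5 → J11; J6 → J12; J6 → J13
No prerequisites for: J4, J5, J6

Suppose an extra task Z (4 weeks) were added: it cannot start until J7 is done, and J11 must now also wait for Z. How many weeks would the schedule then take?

Originally the schedule takes 21 weeks.
With Z inserted, J11 now waits for max(J7, J5, J6, Z).
New critical path: J5→J7→Z→J11→J12 = 7+3+4+3+4 = 21 ⇒ 21 weeks.

21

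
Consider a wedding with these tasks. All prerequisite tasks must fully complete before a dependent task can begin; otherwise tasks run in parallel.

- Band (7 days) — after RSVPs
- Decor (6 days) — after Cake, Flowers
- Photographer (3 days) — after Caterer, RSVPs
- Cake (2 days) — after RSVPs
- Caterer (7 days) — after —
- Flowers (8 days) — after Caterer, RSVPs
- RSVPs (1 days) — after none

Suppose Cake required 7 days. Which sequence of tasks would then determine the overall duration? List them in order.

Caterer, Flowers, Decor

The binding path is Caterer→Flowers→Decor = 7+8+6 = 21; finish at 21 days.
The longest path through Cake is only 9 days, so Cake has float 12.
No other chain overtakes it, so the finish is 21 days.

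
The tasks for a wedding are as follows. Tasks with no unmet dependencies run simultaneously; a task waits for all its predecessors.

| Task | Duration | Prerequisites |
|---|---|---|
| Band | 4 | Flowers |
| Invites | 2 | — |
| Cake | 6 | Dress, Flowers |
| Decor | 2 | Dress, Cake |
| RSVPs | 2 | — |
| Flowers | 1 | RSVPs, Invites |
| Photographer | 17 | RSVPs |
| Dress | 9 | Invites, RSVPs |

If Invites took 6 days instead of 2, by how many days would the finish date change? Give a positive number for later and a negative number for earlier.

As given, the longest chain is Invites→Dress→Cake→Decor = 2+9+6+2 = 19, so the finish is 19 days.
Invites lies on that path, so at 6 days the path becomes 23 days.
No other chain overtakes it, so the finish is 23 days.
Change in finish: 23 − 19 = +4 days.

4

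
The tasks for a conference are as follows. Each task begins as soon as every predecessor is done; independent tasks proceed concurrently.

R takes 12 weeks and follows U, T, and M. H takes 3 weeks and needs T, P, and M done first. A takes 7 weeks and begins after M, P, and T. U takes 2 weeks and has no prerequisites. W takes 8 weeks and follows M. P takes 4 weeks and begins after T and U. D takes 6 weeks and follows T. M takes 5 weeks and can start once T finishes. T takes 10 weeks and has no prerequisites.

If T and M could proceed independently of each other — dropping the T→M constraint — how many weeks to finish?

With the dependency in place, T→M→R = 10+5+12 = 27 sets the finish at 27 weeks.
Without T→M, M's earliest start moves from 10 to 0.
New critical path: T→R = 10+12 = 22 ⇒ 22 weeks.

22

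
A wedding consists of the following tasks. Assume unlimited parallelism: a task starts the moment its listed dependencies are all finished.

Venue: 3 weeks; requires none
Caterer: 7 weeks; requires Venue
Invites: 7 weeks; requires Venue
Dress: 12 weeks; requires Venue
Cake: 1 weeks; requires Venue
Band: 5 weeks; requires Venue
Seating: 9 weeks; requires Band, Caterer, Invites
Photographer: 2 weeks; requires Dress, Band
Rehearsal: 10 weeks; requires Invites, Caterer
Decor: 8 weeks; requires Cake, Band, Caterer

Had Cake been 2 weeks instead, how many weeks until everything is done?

20

As given, the longest chain is Venue→Caterer→Rehearsal = 3+7+10 = 20, so the finish is 20 weeks.
The longest path through Cake is only 12 weeks, so Cake has float 8.
No other chain overtakes it, so the finish is 20 weeks.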